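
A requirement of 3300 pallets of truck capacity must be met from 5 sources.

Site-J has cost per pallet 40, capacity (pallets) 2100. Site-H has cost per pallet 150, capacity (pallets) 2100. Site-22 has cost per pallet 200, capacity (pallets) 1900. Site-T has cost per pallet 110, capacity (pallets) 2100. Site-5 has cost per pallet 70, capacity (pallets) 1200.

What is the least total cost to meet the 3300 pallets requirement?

168000

Fill from the cheapest source first.
Take 2100 from Site-J at 40 — need 1200 more.
Site-5 at 70: take all 1200 pallets — 0 still needed.
Site-T, Site-H, Site-22: unused.
Cost = 2100×40 + 1200×70 = 168000.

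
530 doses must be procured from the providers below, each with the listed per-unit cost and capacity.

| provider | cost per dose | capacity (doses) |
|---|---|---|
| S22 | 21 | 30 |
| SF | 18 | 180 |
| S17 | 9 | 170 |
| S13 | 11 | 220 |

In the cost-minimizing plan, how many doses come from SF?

Use providers in increasing cost order.
Take 170 from S17 at 9 ; need 360 more.
S13 (11): use full 220 ; 140 doses to go.
Take 140 from SF at 18 to finish.
S22: unused.

140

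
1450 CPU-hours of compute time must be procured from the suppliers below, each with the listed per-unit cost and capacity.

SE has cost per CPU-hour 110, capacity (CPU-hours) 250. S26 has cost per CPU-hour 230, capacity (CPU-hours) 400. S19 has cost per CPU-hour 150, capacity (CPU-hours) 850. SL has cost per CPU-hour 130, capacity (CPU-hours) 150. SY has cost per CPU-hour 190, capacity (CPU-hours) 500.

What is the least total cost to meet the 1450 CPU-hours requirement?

Use suppliers in increasing cost order.
SE (110): use full 250 — 1200 CPU-hours to go.
Take 150 from SL at 130 — need 1050 more.
S19 (150): use full 850 — 200 CPU-hours to go.
SY at 190: take 200 of its 500 — requirement met.
S26: unused.
Cost = 250×110 + 150×130 + 850×150 + 200×190 = 212500.

212500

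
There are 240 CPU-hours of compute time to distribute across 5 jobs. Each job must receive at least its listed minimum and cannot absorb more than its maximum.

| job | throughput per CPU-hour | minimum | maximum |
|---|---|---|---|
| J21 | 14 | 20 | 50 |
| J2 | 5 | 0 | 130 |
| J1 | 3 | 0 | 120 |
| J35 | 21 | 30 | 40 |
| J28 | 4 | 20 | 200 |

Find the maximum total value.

Meeting every minimum uses 20+0+0+30+20 = 70 CPU-hours, leaving 170.
Rank by throughput per CPU-hour: J35 21 > J21 14 > J2 5 > J28 4 > J1 3.
J35 takes 10 more to reach its cap of 40 — 160 left.
Give J21 30 more to hit its cap of 50 — 130 left.
J2: +130 to 130 (cap) — 0 left.
Total = 14×50 + 5×130 + 21×40 + 4×20 = 2270.

2270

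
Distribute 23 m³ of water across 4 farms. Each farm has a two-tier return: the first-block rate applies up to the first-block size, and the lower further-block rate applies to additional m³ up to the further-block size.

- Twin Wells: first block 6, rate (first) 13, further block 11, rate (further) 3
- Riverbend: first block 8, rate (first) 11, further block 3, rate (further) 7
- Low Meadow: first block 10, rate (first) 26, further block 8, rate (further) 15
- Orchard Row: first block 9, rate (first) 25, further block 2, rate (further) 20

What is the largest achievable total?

555

Order all 8 blocks by rate: Low Meadow/first 26 > Orchard Row/first 25 > Orchard Row/second 20 > Low Meadow/second 15 > Twin Wells/first 13 > Riverbend/first 11 > Riverbend/second 7 > Twin Wells/second 3.
Low Meadow first at 26: fill all 10 → 13 left.
Orchard Row/first (25): +9 → 4 left.
Orchard Row second at 20: fill all 2 → 2 left.
Low Meadow/second: +2 of 8 at 15; pool empty.
Total = 26×10 + 25×9 + 20×2 + 15×2 = 555.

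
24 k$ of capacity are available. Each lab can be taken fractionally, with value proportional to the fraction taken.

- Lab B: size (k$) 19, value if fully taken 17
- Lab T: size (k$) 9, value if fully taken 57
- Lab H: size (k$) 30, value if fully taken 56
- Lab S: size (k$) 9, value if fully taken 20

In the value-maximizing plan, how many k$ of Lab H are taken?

6

Rank by value-to-size ratio: Lab T 57/9≈6.33, Lab S 20/9≈2.22, Lab H 56/30≈1.87, Lab B 17/19≈0.895.
Take all of Lab T (9 k$, value 57) ; 15 k$ left.
All 9 k$ of Lab S fit (value 20) ; 6 remain.
Only 6 k$ remain; take 6/30 of Lab H for value 56×6/30 = 11.2.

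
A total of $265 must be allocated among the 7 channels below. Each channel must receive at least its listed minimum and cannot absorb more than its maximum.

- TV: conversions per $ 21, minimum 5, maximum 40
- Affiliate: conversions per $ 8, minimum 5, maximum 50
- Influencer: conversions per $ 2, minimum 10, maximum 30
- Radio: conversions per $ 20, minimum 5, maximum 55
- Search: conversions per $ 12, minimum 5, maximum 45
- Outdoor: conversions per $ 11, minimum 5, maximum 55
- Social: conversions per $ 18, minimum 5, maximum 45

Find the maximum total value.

4035

Meeting every minimum uses 5+5+10+5+5+5+5 = 40 $, leaving 225.
Highest conversions per $ first: TV 21 > Radio 20 > Social 18 > Search 12 > Outdoor 11 > Affiliate 8 > Influencer 2.
TV takes 35 more to reach its cap of 40 → 190 left.
Radio: +50 to 55 (cap) → 140 left.
Give Social 40 more to hit its cap of 45 → 100 left.
Give Search 40 more to hit its cap of 45 → 60 left.
Outdoor takes 50 more to reach its cap of 55 → 10 left.
Affiliate has room for 45 more but only 10 remain, so it gets 15.
Total = 21×40 + 8×15 + 2×10 + 20×55 + 12×45 + 11×55 + 18×45 = 4035.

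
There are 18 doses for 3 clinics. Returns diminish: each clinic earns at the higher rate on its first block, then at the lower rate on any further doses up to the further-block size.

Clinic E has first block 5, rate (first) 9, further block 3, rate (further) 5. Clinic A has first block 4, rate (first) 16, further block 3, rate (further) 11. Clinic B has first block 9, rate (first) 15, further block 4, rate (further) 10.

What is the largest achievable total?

252

Treat each block as its own option and order by rate: Clinic A/T1 16 > Clinic B/T1 15 > Clinic A/T2 11 > Clinic B/T2 10 > Clinic E/T1 9 > Clinic E/T2 5.
Clinic A T1 at 16: fill all 4 ; 14 left.
Fill Clinic B T1 block (9 at 15) ; 5 left.
Clinic A/T2 (11): +3 ; 2 left.
2 remain; put them into Clinic B T2 at 10.
Total = 16×4 + 15×9 + 11×3 + 10×2 = 252.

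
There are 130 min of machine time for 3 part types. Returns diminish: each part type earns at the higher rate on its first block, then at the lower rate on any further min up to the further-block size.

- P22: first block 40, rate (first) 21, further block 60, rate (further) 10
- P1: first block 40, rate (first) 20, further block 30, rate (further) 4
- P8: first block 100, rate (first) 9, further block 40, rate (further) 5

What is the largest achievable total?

Order all 6 blocks by rate: P22/first 21 > P1/first 20 > P22/second 10 > P8/first 9 > P8/second 5 > P1/second 4.
P22 first at 21: fill all 40 — 90 left.
P1 first at 20: fill all 40 — 50 left.
P22 second at 10: only 50 left, fill 50.
Total = 21×40 + 20×40 + 10×50 = 2140.

2140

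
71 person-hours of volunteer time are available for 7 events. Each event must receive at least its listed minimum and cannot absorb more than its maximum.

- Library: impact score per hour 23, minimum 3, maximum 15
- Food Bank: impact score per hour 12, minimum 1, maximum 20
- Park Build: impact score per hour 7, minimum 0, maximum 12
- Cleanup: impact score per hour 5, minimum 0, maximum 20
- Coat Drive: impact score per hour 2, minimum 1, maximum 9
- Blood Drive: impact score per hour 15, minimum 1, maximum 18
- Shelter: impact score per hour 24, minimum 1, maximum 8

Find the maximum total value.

1112

Meeting every minimum uses 3+1+0+0+1+1+1 = 7 person-hours, leaving 64.
Order the events by impact score per hour: Shelter 24 > Library 23 > Blood Drive 15 > Food Bank 12 > Park Build 7 > Cleanup 5 > Coat Drive 2.
Shelter: +7 to 8 (cap) — 57 left.
Library: +12 to 15 (cap) — 45 left.
Blood Drive takes 17 more to reach its cap of 18 — 28 left.
Give Food Bank 19 more to hit its cap of 20 — 9 left.
Park Build has room for 12 more but only 9 remain, so it gets 9.
Total = 23×15 + 12×20 + 7×9 + 2×1 + 15×18 + 24×8 = 1112.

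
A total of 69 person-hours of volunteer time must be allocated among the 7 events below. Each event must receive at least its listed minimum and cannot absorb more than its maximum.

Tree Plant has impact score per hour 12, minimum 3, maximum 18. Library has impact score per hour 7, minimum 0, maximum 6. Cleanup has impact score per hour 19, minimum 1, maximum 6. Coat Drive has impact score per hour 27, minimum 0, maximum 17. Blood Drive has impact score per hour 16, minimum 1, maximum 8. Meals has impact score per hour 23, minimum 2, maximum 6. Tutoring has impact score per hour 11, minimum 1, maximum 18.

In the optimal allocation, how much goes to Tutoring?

Meeting every minimum uses 3+0+1+0+1+2+1 = 8 person-hours, leaving 61.
Order the events by impact score per hour: Coat Drive 27 > Meals 23 > Cleanup 19 > Blood Drive 16 > Tree Plant 12 > Tutoring 11 > Library 7.
Coat Drive takes 17 more to reach its cap of 17 ; 44 left.
Meals takes 4 more to reach its cap of 6 ; 40 left.
Cleanup takes 5 more to reach its cap of 6 ; 35 left.
Give Blood Drive 7 more to hit its cap of 8 ; 28 left.
Tree Plant: +15 to 18 (cap) ; 13 left.
Only 13 left; Tutoring takes them to reach 14.

14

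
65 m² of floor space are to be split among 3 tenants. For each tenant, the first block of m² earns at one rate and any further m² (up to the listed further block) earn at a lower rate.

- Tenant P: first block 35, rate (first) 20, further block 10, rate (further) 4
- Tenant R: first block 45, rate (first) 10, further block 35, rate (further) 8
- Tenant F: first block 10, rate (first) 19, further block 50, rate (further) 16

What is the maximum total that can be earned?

1210

Rank every tier by rate: Tenant P/tier1 20 > Tenant F/tier1 19 > Tenant F/tier2 16 > Tenant R/tier1 10 > Tenant R/tier2 8 > Tenant P/tier2 4.
Tenant P tier1 at 20: fill all 35 ; 30 left.
Fill Tenant F tier1 block (10 at 19) ; 20 left.
20 remain; put them into Tenant F tier2 at 16.
Total = 20×35 + 19×10 + 16×20 = 1210.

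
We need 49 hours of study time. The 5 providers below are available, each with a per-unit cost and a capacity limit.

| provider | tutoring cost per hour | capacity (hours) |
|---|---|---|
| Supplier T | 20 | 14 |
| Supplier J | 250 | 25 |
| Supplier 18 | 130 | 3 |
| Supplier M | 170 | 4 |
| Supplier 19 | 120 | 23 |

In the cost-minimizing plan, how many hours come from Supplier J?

5

Cheapest first:
Take 14 from Supplier T at 20 → need 35 more.
Take 23 from Supplier 19 at 120 → need 12 more.
Supplier 18 at 130: take all 3 hours → 9 still needed.
Supplier M (170): use full 4 → 5 hours to go.
Take 5 from Supplier J at 250 to finish.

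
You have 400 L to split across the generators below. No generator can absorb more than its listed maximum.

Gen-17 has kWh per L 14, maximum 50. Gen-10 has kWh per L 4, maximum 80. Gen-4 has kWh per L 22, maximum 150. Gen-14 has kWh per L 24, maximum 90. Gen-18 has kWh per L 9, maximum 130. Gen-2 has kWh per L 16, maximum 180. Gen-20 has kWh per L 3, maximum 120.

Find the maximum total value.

8020

Highest kWh per L first: Gen-14 24 > Gen-4 22 > Gen-2 16 > Gen-17 14 > Gen-18 9 > Gen-10 4 > Gen-20 3.
Gen-14 takes 90 to reach its cap of 90 — 310 left.
Gen-4: +150 to 150 (cap) — 160 left.
Gen-2: +160 (room for 180) → 160. Pool exhausted.
Total = 22×150 + 24×90 + 16×160 = 8020.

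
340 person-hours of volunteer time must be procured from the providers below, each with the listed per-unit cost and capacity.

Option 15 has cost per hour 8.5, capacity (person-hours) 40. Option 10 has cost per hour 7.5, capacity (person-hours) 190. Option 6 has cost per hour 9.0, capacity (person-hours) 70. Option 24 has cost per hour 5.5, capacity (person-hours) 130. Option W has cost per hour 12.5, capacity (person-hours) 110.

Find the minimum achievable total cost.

Use providers in increasing cost order.
Option 24 (5.5): use full 130 — 210 person-hours to go.
Option 10 at 7.5: take all 190 person-hours — 20 still needed.
Option 15 at 8.5: take 20 of its 40 — requirement met.
Option 6, Option W: unused.
Cost = 130×5.5 + 190×7.5 + 20×8.5 = 2310.

2310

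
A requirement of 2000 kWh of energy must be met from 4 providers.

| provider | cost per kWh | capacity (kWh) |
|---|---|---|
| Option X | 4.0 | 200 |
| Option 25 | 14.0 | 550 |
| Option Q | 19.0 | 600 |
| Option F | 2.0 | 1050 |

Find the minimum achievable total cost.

14400

Fill from the cheapest provider first.
Option F at 2.0: take all 1050 kWh → 950 still needed.
Take 200 from Option X at 4.0 → need 750 more.
Option 25 (14.0): use full 550 → 200 kWh to go.
Take 200 from Option Q at 19.0 to finish.
Cost = 1050×2.0 + 200×4.0 + 550×14.0 + 200×19.0 = 14400.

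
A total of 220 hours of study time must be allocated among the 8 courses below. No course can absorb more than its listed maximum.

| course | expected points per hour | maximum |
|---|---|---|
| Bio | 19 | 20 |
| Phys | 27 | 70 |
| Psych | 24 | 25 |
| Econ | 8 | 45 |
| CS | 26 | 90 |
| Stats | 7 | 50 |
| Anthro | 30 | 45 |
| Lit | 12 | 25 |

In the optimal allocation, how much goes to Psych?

Highest expected points per hour first: Anthro 30 > Phys 27 > CS 26 > Psych 24 > Bio 19 > Lit 12 > Econ 8 > Stats 7.
Anthro takes 45 to reach its cap of 45 ; 175 left.
Give Phys 70 to hit its cap of 70 ; 105 left.
Give CS 90 to hit its cap of 90 ; 15 left.
Psych: +15 (room for 25) → 15. Pool exhausted.

15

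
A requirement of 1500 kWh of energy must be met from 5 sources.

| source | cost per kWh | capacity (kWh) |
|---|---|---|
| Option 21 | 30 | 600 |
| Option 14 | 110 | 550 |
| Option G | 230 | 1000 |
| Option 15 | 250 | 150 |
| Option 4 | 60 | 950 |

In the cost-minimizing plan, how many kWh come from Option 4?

Fill from the cheapest source first.
Option 21 (30): use full 600 → 900 kWh to go.
Take 900 from Option 4 at 60 to finish.
Option 14, Option G, Option 15: unused.

900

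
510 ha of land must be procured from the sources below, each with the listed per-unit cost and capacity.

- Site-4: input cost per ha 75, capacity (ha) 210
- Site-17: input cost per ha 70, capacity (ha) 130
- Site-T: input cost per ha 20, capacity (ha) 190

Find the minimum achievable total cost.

Use sources in increasing cost order.
Take 190 from Site-T at 20 ; need 320 more.
Take 130 from Site-17 at 70 ; need 190 more.
Take 190 from Site-4 at 75 to finish.
Cost = 190×20 + 130×70 + 190×75 = 27150.

27150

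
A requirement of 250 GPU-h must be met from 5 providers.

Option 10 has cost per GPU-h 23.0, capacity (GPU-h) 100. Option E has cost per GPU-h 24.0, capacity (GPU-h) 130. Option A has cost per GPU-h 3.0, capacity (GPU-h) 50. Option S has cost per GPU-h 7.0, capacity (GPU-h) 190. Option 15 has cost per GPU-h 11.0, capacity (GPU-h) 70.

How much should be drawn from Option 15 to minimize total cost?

10

Use providers in increasing cost order.
Option A (3.0): use full 50 ; 200 GPU-h to go.
Option S at 7.0: take all 190 GPU-h ; 10 still needed.
Option 15 (11.0): take the remaining 10 ; done.
Option 10, Option E: unused.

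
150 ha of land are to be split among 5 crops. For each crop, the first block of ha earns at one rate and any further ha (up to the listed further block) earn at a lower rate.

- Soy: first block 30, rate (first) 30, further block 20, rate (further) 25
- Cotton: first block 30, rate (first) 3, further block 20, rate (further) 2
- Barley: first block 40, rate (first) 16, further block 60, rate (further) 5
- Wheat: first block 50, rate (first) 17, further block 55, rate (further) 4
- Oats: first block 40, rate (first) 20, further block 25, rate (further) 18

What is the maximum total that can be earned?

Order all 10 blocks by rate: Soy/first 30 > Soy/second 25 > Oats/first 20 > Oats/second 18 > Wheat/first 17 > Barley/first 16 > Barley/second 5 > Wheat/second 4 > Cotton/first 3 > Cotton/second 2.
Fill Soy first block (30 at 30) → 120 left.
Soy/second (25): +20 → 100 left.
Oats/first (20): +40 → 60 left.
Fill Oats second block (25 at 18) → 35 left.
Wheat/first: +35 of 50 at 17; pool empty.
Total = 30×30 + 25×20 + 20×40 + 18×25 + 17×35 = 3245.

3245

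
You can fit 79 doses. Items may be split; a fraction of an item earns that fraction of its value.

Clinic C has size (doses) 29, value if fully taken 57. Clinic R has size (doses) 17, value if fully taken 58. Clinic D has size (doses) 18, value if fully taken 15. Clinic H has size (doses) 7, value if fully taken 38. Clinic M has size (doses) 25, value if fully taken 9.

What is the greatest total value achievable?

170.88

Best value per unit of size first: Clinic H 38/7≈5.43, Clinic R 58/17≈3.41, Clinic C 57/29≈1.97, Clinic D 15/18≈0.833, Clinic M 9/25≈0.36.
Clinic H: take in full, 7 doses for value 38 ; 72 left.
All 17 doses of Clinic R fit (value 58) ; 55 remain.
Take all of Clinic C (29 doses, value 57) ; 26 doses left.
Take all of Clinic D (18 doses, value 15) ; 8 doses left.
Fill the last 8 doses with part of Clinic M: 8/25 of it earns 2.88.
Total value = 170.88.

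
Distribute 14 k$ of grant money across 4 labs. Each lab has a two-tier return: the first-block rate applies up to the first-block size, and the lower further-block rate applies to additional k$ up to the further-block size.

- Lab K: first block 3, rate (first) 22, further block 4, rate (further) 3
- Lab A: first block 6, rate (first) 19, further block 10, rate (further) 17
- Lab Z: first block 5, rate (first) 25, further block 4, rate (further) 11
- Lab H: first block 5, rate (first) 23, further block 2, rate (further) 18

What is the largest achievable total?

325

Treat each block as its own option and order by rate: Lab Z/tier1 25 > Lab H/tier1 23 > Lab K/tier1 22 > Lab A/tier1 19 > Lab H/tier2 18 > Lab A/tier2 17 > Lab Z/tier2 11 > Lab K/tier2 3.
Lab Z/tier1 (25): +5 → 9 left.
Fill Lab H tier1 block (5 at 23) → 4 left.
Lab K tier1 at 22: fill all 3 → 1 left.
Lab A tier1 at 19: only 1 left, fill 1.
Total = 25×5 + 23×5 + 22×3 + 19×1 = 325.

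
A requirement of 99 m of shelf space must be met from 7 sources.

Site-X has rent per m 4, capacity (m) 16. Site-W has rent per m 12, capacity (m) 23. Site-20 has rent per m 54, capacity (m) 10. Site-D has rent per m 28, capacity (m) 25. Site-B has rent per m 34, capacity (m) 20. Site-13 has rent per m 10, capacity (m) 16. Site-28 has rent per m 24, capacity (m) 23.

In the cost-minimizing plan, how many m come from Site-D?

Fill from the cheapest source first.
Take 16 from Site-X at 4 — need 83 more.
Take 16 from Site-13 at 10 — need 67 more.
Site-W at 12: take all 23 m — 44 still needed.
Site-28 (24): use full 23 — 21 m to go.
Site-D (28): take the remaining 21 — done.
Site-B, Site-20: unused.

21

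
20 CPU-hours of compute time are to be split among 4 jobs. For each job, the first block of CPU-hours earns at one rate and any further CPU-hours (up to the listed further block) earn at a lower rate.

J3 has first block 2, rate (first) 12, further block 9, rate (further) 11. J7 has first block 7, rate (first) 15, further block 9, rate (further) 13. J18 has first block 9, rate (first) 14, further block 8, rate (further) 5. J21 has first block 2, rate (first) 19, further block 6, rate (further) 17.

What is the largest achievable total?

315

Rank every tier by rate: J21/first 19 > J21/second 17 > J7/first 15 > J18/first 14 > J7/second 13 > J3/first 12 > J3/second 11 > J18/second 5.
J21 first at 19: fill all 2 ; 18 left.
J21 second at 17: fill all 6 ; 12 left.
J7/first (15): +7 ; 5 left.
J18/first: +5 of 9 at 14; pool empty.
Total = 19×2 + 17×6 + 15×7 + 14×5 = 315.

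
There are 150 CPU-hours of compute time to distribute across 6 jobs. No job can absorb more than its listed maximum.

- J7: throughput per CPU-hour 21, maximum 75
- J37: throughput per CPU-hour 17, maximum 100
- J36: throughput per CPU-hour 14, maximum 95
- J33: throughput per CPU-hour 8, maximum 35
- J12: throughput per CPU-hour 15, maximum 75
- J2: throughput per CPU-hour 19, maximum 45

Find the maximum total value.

Order the jobs by throughput per CPU-hour: J7 21 > J2 19 > J37 17 > J12 15 > J36 14 > J33 8.
J7 takes 75 to reach its cap of 75 ; 75 left.
J2 takes 45 to reach its cap of 45 ; 30 left.
J37: +30 (room for 100) → 30. Pool exhausted.
Total = 21×75 + 17×30 + 19×45 = 2940.

2940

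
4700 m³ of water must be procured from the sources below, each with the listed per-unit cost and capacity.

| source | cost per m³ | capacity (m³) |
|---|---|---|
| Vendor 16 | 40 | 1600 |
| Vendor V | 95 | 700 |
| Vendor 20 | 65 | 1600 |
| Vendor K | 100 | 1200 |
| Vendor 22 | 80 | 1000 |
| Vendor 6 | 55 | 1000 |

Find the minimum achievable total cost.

Fill from the cheapest source first.
Take 1600 from Vendor 16 at 40 ; need 3100 more.
Take 1000 from Vendor 6 at 55 ; need 2100 more.
Vendor 20 at 65: take all 1600 m³ ; 500 still needed.
Take 500 from Vendor 22 at 80 to finish.
Vendor V, Vendor K: unused.
Cost = 1600×40 + 1000×55 + 1600×65 + 500×80 = 263000.

263000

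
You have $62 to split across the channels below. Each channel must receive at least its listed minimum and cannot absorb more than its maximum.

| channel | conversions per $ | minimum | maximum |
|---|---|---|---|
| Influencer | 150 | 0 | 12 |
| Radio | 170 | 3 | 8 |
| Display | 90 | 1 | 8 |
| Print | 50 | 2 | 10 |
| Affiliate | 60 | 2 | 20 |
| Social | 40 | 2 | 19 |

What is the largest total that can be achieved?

Meeting every minimum uses 0+3+1+2+2+2 = 10 $, leaving 52.
Order the channels by conversions per $: Radio 170 > Influencer 150 > Display 90 > Affiliate 60 > Print 50 > Social 40.
Give Radio 5 more to hit its cap of 8 — 47 left.
Give Influencer 12 more to hit its cap of 12 — 35 left.
Display: +7 to 8 (cap) — 28 left.
Affiliate: +18 to 20 (cap) — 10 left.
Print takes 8 more to reach its cap of 10 — 2 left.
Social: +2 (room for 17) → 4. Pool exhausted.
Total = 150×12 + 170×8 + 90×8 + 50×10 + 60×20 + 40×4 = 5740.

5740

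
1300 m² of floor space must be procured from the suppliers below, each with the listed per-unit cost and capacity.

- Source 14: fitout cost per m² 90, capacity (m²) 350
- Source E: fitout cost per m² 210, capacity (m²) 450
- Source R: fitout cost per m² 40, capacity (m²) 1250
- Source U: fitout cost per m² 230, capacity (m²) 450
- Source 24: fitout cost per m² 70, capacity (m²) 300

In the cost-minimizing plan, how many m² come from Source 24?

50

Cheapest first:
Source R at 40: take all 1250 m² ; 50 still needed.
Source 24 at 70: take 50 of its 300 ; requirement met.
Source 14, Source E, Source U: unused.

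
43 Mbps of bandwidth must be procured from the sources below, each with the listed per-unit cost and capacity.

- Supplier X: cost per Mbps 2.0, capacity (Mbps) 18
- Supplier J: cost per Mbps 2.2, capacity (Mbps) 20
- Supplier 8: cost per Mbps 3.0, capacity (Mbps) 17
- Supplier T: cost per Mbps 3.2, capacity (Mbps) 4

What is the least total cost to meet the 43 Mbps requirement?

Cheapest first:
Supplier X at 2.0: take all 18 Mbps ; 25 still needed.
Take 20 from Supplier J at 2.2 ; need 5 more.
Supplier 8 at 3.0: take 5 of its 17 ; requirement met.
Supplier T: unused.
Cost = 18×2.0 + 20×2.2 + 5×3.0 = 95.

95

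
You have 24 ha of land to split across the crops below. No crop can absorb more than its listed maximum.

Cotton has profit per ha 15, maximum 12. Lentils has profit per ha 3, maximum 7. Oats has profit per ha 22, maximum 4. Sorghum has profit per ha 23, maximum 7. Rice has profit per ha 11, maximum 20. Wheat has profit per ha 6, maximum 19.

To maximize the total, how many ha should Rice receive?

1

Rank by profit per ha: Sorghum 23 > Oats 22 > Cotton 15 > Rice 11 > Wheat 6 > Lentils 3.
Sorghum takes 7 to reach its cap of 7 → 17 left.
Oats takes 4 to reach its cap of 4 → 13 left.
Cotton takes 12 to reach its cap of 12 → 1 left.
Only 1 left; Rice takes them to reach 1.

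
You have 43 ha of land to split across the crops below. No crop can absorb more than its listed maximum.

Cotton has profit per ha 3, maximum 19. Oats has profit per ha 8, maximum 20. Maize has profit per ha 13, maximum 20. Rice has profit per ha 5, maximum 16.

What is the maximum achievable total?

Highest profit per ha first: Maize 13 > Oats 8 > Rice 5 > Cotton 3.
Maize takes 20 to reach its cap of 20 — 23 left.
Oats: +20 to 20 (cap) — 3 left.
Only 3 left; Rice takes them to reach 3.
Total = 8×20 + 13×20 + 5×3 = 435.

435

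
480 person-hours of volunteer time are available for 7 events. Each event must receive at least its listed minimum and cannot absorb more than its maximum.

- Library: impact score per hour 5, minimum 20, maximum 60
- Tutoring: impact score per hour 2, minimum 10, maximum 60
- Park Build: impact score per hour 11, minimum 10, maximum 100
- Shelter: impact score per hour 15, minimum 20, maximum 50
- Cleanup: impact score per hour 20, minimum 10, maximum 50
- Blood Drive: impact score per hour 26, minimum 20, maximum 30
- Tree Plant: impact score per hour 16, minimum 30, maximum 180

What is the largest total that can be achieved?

6830

Meeting every minimum uses 20+10+10+20+10+20+30 = 120 person-hours, leaving 360.
Rank by impact score per hour: Blood Drive 26 > Cleanup 20 > Tree Plant 16 > Shelter 15 > Park Build 11 > Library 5 > Tutoring 2.
Give Blood Drive 10 more to hit its cap of 30 → 350 left.
Cleanup: +40 to 50 (cap) → 310 left.
Tree Plant takes 150 more to reach its cap of 180 → 160 left.
Shelter takes 30 more to reach its cap of 50 → 130 left.
Park Build: +90 to 100 (cap) → 40 left.
Library: +40 to 60 (cap) → 0 left.
Total = 5×60 + 2×10 + 11×100 + 15×50 + 20×50 + 26×30 + 16×180 = 6830.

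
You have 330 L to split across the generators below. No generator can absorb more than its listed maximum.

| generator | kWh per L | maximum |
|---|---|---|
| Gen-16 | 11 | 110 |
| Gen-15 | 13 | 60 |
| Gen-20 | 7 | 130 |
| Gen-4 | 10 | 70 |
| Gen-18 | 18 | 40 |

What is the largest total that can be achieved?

3760

Highest kWh per L first: Gen-18 18 > Gen-15 13 > Gen-16 11 > Gen-4 10 > Gen-20 7.
Gen-18: +40 to 40 (cap) → 290 left.
Give Gen-15 60 to hit its cap of 60 → 230 left.
Gen-16 takes 110 to reach its cap of 110 → 120 left.
Gen-4 takes 70 to reach its cap of 70 → 50 left.
Gen-20: +50 (room for 130) → 50. Pool exhausted.
Total = 11×110 + 13×60 + 7×50 + 10×70 + 18×40 = 3760.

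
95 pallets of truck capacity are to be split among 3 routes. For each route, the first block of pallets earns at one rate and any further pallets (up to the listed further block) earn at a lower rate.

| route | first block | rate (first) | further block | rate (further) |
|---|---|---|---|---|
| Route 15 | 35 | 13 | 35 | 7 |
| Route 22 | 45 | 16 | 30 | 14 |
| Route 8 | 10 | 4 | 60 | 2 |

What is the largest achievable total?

Treat each block as its own option and order by rate: Route 22/tier1 16 > Route 22/tier2 14 > Route 15/tier1 13 > Route 15/tier2 7 > Route 8/tier1 4 > Route 8/tier2 2.
Route 22 tier1 at 16: fill all 45 ; 50 left.
Fill Route 22 tier2 block (30 at 14) ; 20 left.
20 remain; put them into Route 15 tier1 at 13.
Total = 16×45 + 14×30 + 13×20 = 1400.

1400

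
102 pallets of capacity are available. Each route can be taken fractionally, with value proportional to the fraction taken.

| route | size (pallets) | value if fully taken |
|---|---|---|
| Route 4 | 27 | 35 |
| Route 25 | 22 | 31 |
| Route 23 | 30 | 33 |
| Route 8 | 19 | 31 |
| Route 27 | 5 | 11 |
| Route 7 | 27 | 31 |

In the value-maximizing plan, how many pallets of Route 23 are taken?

Best value per unit of size first: Route 27 11/5≈2.2, Route 8 31/19≈1.63, Route 25 31/22≈1.41, Route 4 35/27≈1.3, Route 7 31/27≈1.15, Route 23 33/30≈1.1.
Take all of Route 27 (5 pallets, value 11) ; 97 pallets left.
All 19 pallets of Route 8 fit (value 31) ; 78 remain.
All 22 pallets of Route 25 fit (value 31) ; 56 remain.
Take all of Route 4 (27 pallets, value 35) ; 29 pallets left.
Take all of Route 7 (27 pallets, value 31) ; 2 pallets left.
Only 2 pallets remain; take 2/30 of Route 23 for value 33×2/30 = 2.2.

2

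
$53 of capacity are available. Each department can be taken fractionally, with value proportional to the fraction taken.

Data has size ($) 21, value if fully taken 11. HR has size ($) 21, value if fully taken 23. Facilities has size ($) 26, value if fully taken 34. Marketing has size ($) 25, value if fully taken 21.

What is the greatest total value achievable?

Sort by value density: Facilities 34/26≈1.31, HR 23/21≈1.1, Marketing 21/25≈0.84, Data 11/21≈0.524.
Take all of Facilities (26 $, value 34) → 27 $ left.
All 21 $ of HR fit (value 23) → 6 remain.
6 $ left: a 6/25 share of Marketing gives 21×6/25 = 5.04.
Total value = 62.04.

62.04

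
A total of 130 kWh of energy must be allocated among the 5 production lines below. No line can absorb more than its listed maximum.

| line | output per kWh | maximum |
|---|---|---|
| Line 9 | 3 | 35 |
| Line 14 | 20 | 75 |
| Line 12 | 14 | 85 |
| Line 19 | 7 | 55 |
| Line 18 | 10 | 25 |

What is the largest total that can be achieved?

2270

Order the production lines by output per kWh: Line 14 20 > Line 12 14 > Line 18 10 > Line 19 7 > Line 9 3.
Give Line 14 75 to hit its cap of 75 → 55 left.
Line 12: +55 (room for 85) → 55. Pool exhausted.
Total = 20×75 + 14×55 = 2270.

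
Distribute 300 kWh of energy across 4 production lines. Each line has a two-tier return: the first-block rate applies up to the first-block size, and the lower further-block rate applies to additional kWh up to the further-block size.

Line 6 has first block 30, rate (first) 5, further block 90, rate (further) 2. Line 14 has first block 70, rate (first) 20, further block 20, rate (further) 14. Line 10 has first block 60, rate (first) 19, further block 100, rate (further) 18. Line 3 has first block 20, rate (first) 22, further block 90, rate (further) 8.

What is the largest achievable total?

5300

Treat each block as its own option and order by rate: Line 3/first 22 > Line 14/first 20 > Line 10/first 19 > Line 10/second 18 > Line 14/second 14 > Line 3/second 8 > Line 6/first 5 > Line 6/second 2.
Fill Line 3 first block (20 at 22) → 280 left.
Line 14 first at 20: fill all 70 → 210 left.
Line 10/first (19): +60 → 150 left.
Fill Line 10 second block (100 at 18) → 50 left.
Fill Line 14 second block (20 at 14) → 30 left.
30 remain; put them into Line 3 second at 8.
Total = 22×20 + 20×70 + 19×60 + 18×100 + 14×20 + 8×30 = 5300.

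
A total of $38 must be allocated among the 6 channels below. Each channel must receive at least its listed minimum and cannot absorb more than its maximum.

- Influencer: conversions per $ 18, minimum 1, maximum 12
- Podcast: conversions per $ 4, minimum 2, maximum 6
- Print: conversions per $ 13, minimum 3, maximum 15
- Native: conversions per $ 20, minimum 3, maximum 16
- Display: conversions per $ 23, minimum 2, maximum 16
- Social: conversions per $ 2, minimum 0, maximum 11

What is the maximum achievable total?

753

Meeting every minimum uses 1+2+3+3+2+0 = 11 $, leaving 27.
Highest conversions per $ first: Display 23 > Native 20 > Influencer 18 > Print 13 > Podcast 4 > Social 2.
Display takes 14 more to reach its cap of 16 → 13 left.
Native: +13 to 16 (cap) → 0 left.
Total = 18×1 + 4×2 + 13×3 + 20×16 + 23×16 = 753.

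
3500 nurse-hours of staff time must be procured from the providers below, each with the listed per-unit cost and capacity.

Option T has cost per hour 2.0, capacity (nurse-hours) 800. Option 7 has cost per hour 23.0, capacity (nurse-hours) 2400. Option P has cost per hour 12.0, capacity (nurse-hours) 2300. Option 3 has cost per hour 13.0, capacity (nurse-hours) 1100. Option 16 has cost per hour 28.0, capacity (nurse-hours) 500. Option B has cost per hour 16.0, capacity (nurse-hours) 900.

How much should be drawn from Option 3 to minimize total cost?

Use providers in increasing cost order.
Option T at 2.0: take all 800 nurse-hours — 2700 still needed.
Option P at 12.0: take all 2300 nurse-hours — 400 still needed.
Take 400 from Option 3 at 13.0 to finish.
Option B, Option 7, Option 16: unused.

400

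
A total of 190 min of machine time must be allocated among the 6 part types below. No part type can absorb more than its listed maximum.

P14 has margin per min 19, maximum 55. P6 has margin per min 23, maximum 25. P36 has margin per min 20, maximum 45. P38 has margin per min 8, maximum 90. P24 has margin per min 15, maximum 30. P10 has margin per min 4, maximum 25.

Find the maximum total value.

3250

Order the part types by margin per min: P6 23 > P36 20 > P14 19 > P24 15 > P38 8 > P10 4.
P6: +25 to 25 (cap) — 165 left.
P36: +45 to 45 (cap) — 120 left.
P14: +55 to 55 (cap) — 65 left.
P24: +30 to 30 (cap) — 35 left.
Only 35 left; P38 takes them to reach 35.
Total = 19×55 + 23×25 + 20×45 + 8×35 + 15×30 = 3250.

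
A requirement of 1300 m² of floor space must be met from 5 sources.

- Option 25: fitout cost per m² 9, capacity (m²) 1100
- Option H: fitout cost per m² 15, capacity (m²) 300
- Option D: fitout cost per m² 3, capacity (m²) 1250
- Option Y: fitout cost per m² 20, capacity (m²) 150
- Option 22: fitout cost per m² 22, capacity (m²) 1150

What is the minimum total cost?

Fill from the cheapest source first.
Option D at 3: take all 1250 m² → 50 still needed.
Option 25 (9): take the remaining 50 → done.
Option H, Option Y, Option 22: unused.
Cost = 1250×3 + 50×9 = 4200.

4200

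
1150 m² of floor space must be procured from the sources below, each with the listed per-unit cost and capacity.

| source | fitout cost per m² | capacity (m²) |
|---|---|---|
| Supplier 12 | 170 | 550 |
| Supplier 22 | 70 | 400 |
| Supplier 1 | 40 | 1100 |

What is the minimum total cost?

Fill from the cheapest source first.
Take 1100 from Supplier 1 at 40 ; need 50 more.
Take 50 from Supplier 22 at 70 to finish.
Supplier 12: unused.
Cost = 1100×40 + 50×70 = 47500.

47500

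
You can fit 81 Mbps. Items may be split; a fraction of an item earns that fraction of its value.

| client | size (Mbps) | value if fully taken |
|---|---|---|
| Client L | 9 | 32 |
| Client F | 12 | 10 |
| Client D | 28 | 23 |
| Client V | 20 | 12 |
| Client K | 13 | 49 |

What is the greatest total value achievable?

125.4

Best value per unit of size first: Client K 49/13≈3.77, Client L 32/9≈3.56, Client F 10/12≈0.833, Client D 23/28≈0.821, Client V 12/20≈0.6.
Take all of Client K (13 Mbps, value 49) → 68 Mbps left.
Take all of Client L (9 Mbps, value 32) → 59 Mbps left.
Take all of Client F (12 Mbps, value 10) → 47 Mbps left.
Client D: take in full, 28 Mbps for value 23 → 19 left.
19 Mbps left: a 19/20 share of Client V gives 12×19/20 = 11.4.
Total value = 125.4.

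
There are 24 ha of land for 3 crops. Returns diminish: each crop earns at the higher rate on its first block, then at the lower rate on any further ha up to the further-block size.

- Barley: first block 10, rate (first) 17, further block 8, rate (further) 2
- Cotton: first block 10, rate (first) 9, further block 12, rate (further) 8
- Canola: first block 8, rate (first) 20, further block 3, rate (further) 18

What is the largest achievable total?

411

Order all 6 blocks by rate: Canola/T1 20 > Canola/T2 18 > Barley/T1 17 > Cotton/T1 9 > Cotton/T2 8 > Barley/T2 2.
Fill Canola T1 block (8 at 20) — 16 left.
Fill Canola T2 block (3 at 18) — 13 left.
Barley/T1 (17): +10 — 3 left.
Cotton T1 at 9: only 3 left, fill 3.
Total = 20×8 + 18×3 + 17×10 + 9×3 = 411.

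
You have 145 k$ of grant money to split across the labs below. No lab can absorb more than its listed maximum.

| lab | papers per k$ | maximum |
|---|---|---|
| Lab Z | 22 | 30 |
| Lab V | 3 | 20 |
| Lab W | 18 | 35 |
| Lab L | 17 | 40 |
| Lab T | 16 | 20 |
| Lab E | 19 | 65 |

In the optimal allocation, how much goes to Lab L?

15

Order the labs by papers per k$: Lab Z 22 > Lab E 19 > Lab W 18 > Lab L 17 > Lab T 16 > Lab V 3.
Lab Z takes 30 to reach its cap of 30 ; 115 left.
Give Lab E 65 to hit its cap of 65 ; 50 left.
Lab W takes 35 to reach its cap of 35 ; 15 left.
Only 15 left; Lab L takes them to reach 15.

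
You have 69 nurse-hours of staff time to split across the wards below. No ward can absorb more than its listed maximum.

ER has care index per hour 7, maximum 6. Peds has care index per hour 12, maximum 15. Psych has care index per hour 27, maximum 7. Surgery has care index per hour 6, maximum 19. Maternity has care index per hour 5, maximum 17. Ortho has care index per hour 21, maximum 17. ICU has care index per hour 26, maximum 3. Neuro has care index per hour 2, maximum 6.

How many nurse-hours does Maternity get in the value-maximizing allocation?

2

Highest care index per hour first: Psych 27 > ICU 26 > Ortho 21 > Peds 12 > ER 7 > Surgery 6 > Maternity 5 > Neuro 2.
Psych takes 7 to reach its cap of 7 — 62 left.
ICU takes 3 to reach its cap of 3 — 59 left.
Ortho: +17 to 17 (cap) — 42 left.
Peds takes 15 to reach its cap of 15 — 27 left.
ER: +6 to 6 (cap) — 21 left.
Give Surgery 19 to hit its cap of 19 — 2 left.
Maternity: +2 (room for 17) → 2. Pool exhausted.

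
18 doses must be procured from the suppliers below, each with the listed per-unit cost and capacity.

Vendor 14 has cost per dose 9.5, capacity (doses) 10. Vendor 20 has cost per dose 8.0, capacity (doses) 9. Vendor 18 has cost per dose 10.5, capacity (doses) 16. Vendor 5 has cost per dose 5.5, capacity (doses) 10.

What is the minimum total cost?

119

Use suppliers in increasing cost order.
Take 10 from Vendor 5 at 5.5 — need 8 more.
Vendor 20 at 8.0: take 8 of its 9 — requirement met.
Vendor 14, Vendor 18: unused.
Cost = 10×5.5 + 8×8.0 = 119.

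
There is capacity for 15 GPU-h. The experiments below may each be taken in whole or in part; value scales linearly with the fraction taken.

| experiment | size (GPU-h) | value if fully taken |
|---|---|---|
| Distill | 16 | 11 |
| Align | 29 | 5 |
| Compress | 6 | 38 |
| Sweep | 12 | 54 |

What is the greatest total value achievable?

Rank by value-to-size ratio: Compress 38/6≈6.33, Sweep 54/12≈4.5, Distill 11/16≈0.688, Align 5/29≈0.172.
All 6 GPU-h of Compress fit (value 38) ; 9 remain.
Only 9 GPU-h remain; take 9/12 of Sweep for value 54×9/12 = 40.5.
Total value = 78.5.

78.5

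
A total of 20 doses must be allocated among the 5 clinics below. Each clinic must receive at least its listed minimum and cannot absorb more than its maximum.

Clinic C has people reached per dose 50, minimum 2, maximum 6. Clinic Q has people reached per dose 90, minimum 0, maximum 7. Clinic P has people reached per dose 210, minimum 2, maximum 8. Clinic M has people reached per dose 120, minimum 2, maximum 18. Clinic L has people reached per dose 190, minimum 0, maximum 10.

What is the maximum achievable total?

Meeting every minimum uses 2+0+2+2+0 = 6 doses, leaving 14.
Rank by people reached per dose: Clinic P 210 > Clinic L 190 > Clinic M 120 > Clinic Q 90 > Clinic C 50.
Clinic P: +6 to 8 (cap) → 8 left.
Only 8 left; Clinic L takes them to reach 8.
Total = 50×2 + 210×8 + 120×2 + 190×8 = 3540.

3540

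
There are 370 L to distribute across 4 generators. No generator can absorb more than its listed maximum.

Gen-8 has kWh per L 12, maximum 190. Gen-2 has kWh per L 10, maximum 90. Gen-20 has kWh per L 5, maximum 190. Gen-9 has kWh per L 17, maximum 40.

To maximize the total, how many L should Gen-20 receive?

50

Rank by kWh per L: Gen-9 17 > Gen-8 12 > Gen-2 10 > Gen-20 5.
Give Gen-9 40 to hit its cap of 40 ; 330 left.
Gen-8: +190 to 190 (cap) ; 140 left.
Give Gen-2 90 to hit its cap of 90 ; 50 left.
Only 50 left; Gen-20 takes them to reach 50.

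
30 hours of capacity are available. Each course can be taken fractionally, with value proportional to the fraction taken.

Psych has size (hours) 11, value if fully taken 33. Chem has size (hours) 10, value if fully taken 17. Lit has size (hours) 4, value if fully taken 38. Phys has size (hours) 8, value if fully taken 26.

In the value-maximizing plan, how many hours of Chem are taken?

Best value per unit of size first: Lit 38/4≈9.5, Phys 26/8≈3.25, Psych 33/11≈3, Chem 17/10≈1.7.
Lit: take in full, 4 hours for value 38 ; 26 left.
Phys: take in full, 8 hours for value 26 ; 18 left.
Take all of Psych (11 hours, value 33) ; 7 hours left.
Fill the last 7 hours with part of Chem: 7/10 of it earns 11.9.

7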